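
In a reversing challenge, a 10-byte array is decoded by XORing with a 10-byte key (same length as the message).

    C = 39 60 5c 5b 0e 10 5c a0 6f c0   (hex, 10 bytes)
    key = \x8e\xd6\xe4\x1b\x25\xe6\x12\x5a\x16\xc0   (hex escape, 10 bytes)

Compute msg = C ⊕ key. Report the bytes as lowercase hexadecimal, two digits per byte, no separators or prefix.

39 xor 8e = b7
60 xor d6 = b6
5c xor e4 = b8
5b xor 1b = 40
0e xor 25 = 2b
10 xor e6 = f6
5c xor 12 = 4e
a0 xor 5a = fa
6f xor 16 = 79
c0 xor c0 = 00

b7b6b8402bf64efa7900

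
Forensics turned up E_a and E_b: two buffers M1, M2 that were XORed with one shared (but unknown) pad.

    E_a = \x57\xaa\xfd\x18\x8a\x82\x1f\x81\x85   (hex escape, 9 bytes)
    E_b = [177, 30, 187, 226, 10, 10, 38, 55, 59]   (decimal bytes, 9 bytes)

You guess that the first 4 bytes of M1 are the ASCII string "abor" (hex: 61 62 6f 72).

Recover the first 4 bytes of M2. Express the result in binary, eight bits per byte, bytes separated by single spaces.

First, E_a ⊕ E_b = (M1 ⊕ K) ⊕ (M2 ⊕ K) = M1 ⊕ M2, so the key drops out. Then M2 = (M1 ⊕ M2) ⊕ M1 over the first 4 bytes.
byte 0: (57 ^ b1) ^ 61 = e6 ^ 61 = 87
byte 1: (aa ^ 1e) ^ 62 = b4 ^ 62 = d6
byte 2: (fd ^ bb) ^ 6f = 46 ^ 6f = 29
byte 3: (18 ^ e2) ^ 72 = fa ^ 72 = 88

10000111 11010110 00101001 10001000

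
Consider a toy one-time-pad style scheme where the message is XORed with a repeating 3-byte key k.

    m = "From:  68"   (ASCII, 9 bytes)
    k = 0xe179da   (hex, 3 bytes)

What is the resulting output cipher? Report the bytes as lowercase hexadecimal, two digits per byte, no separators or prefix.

The 3-byte key repeats, so the effective keystream is e1 79 da e1 79 da e1 79 da.
byte 0: 46 ⊕ e1 = a7
byte 1: 72 ⊕ 79 = 0b
byte 2: 6f ⊕ da = b5
byte 3: 6d ⊕ e1 = 8c
byte 4: 3a ⊕ 79 = 43
byte 5: 20 ⊕ da = fa
byte 6: 20 ⊕ e1 = c1
byte 7: 36 ⊕ 79 = 4f
byte 8: 38 ⊕ da = e2

a70bb58c43fac14fe2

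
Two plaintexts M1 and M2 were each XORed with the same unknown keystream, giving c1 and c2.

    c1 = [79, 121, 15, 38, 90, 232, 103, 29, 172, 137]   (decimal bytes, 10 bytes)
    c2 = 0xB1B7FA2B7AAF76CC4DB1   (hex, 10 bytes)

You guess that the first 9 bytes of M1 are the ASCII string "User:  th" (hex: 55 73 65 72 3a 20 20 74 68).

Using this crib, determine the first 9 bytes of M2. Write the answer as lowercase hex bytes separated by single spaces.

First, c1 ⊕ c2 = (M1 ⊕ K) ⊕ (M2 ⊕ K) = M1 ⊕ M2, so the key drops out. Then M2 = (M1 ⊕ M2) ⊕ M1 over the first 9 bytes.
byte 0: (4f xor b1) xor 55 = fe xor 55 = ab
byte 1: (79 xor b7) xor 73 = ce xor 73 = bd
byte 2: (0f xor fa) xor 65 = f5 xor 65 = 90
byte 3: (26 xor 2b) xor 72 = 0d xor 72 = 7f
byte 4: (5a xor 7a) xor 3a = 20 xor 3a = 1a
byte 5: (e8 xor af) xor 20 = 47 xor 20 = 67
byte 6: (67 xor 76) xor 20 = 11 xor 20 = 31
byte 7: (1d xor cc) xor 74 = d1 xor 74 = a5
byte 8: (ac xor 4d) xor 68 = e1 xor 68 = 89

ab bd 90 7f 1a 67 31 a5 89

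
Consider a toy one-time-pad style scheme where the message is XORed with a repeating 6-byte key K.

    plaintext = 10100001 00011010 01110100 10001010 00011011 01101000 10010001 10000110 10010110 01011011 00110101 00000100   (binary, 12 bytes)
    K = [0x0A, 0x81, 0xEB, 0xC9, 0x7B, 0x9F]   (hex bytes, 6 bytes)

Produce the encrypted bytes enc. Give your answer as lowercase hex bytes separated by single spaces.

ab 9b 9f 43 60 f7 9b 07 7d 92 4e 9b

The 6-byte key repeats, so the effective keystream is 0a 81 eb c9 7b 9f 0a 81 eb c9 7b 9f.
byte 0: 161 ^  10 = 171
byte 1:  26 ^ 129 = 155
byte 2: 116 ^ 235 = 159
byte 3: 138 ^ 201 =  67
byte 4:  27 ^ 123 =  96
byte 5: 104 ^ 159 = 247
byte 6: 145 ^  10 = 155
byte 7: 134 ^ 129 =   7
byte 8: 150 ^ 235 = 125
byte 9:  91 ^ 201 = 146
byte 10:  53 ^ 123 =  78
byte 11:   4 ^ 159 = 155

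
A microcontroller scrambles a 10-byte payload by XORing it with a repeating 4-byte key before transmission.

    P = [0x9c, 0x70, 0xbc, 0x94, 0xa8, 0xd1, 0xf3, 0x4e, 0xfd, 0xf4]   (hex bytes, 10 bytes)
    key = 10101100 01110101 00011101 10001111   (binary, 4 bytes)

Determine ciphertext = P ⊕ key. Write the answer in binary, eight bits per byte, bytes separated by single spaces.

00110000 00000101 10100001 00011011 00000100 10100100 11101110 11000001 01010001 10000001

The 4-byte key repeats, so the effective keystream is ac 75 1d 8f ac 75 1d 8f ac 75.
byte 0: 9c ^ ac = 30
byte 1: 70 ^ 75 = 05
byte 2: bc ^ 1d = a1
byte 3: 94 ^ 8f = 1b
byte 4: a8 ^ ac = 04
byte 5: d1 ^ 75 = a4
byte 6: f3 ^ 1d = ee
byte 7: 4e ^ 8f = c1
byte 8: fd ^ ac = 51
byte 9: f4 ^ 75 = 81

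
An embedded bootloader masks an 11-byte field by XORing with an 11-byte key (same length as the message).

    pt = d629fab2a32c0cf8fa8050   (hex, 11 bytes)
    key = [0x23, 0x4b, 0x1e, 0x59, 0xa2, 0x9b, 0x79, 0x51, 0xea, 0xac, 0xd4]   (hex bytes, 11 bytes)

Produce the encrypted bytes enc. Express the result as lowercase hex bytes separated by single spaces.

XOR is its own inverse, so applying the key byte-wise gives the result directly.
d6 XOR 23 = f5
29 XOR 4b = 62
fa XOR 1e = e4
b2 XOR 59 = eb
a3 XOR a2 = 01
2c XOR 9b = b7
0c XOR 79 = 75
f8 XOR 51 = a9
fa XOR ea = 10
80 XOR ac = 2c
50 XOR d4 = 84

f5 62 e4 eb 01 b7 75 a9 10 2c 84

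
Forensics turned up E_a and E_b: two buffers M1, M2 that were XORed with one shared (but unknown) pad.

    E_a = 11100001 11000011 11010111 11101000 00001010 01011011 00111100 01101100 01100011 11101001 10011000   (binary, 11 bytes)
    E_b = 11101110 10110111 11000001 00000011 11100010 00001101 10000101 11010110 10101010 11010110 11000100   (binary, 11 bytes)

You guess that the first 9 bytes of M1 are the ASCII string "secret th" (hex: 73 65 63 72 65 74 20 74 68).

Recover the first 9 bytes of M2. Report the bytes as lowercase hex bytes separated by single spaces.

7c 11 75 99 8d 22 99 ce a1

First, E_a ⊕ E_b = (M1 ⊕ K) ⊕ (M2 ⊕ K) = M1 ⊕ M2, so the key drops out. Then M2 = (M1 ⊕ M2) ⊕ M1 over the first 9 bytes.
byte 0: (e1 xor ee) xor 73 = 0f xor 73 = 7c
byte 1: (c3 xor b7) xor 65 = 74 xor 65 = 11
byte 2: (d7 xor c1) xor 63 = 16 xor 63 = 75
byte 3: (e8 xor 03) xor 72 = eb xor 72 = 99
byte 4: (0a xor e2) xor 65 = e8 xor 65 = 8d
byte 5: (5b xor 0d) xor 74 = 56 xor 74 = 22
byte 6: (3c xor 85) xor 20 = b9 xor 20 = 99
byte 7: (6c xor d6) xor 74 = ba xor 74 = ce
byte 8: (63 xor aa) xor 68 = c9 xor 68 = a1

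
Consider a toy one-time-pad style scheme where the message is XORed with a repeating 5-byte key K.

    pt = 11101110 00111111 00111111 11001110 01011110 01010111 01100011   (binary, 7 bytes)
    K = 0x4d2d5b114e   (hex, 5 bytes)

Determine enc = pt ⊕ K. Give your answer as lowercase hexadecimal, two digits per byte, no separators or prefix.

a31264df101a4e

The 5-byte key repeats, so the effective keystream is 4d 2d 5b 11 4e 4d 2d.
byte 0: ee ^ 4d = a3
byte 1: 3f ^ 2d = 12
byte 2: 3f ^ 5b = 64
byte 3: ce ^ 11 = df
byte 4: 5e ^ 4e = 10
byte 5: 57 ^ 4d = 1a
byte 6: 63 ^ 2d = 4e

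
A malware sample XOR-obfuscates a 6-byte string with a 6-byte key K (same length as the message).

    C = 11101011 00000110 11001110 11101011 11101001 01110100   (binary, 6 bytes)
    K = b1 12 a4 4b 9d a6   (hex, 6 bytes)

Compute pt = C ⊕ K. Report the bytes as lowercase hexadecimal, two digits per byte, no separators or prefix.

235 ^ 177 =  90
  6 ^  18 =  20
206 ^ 164 = 106
235 ^  75 = 160
233 ^ 157 = 116
116 ^ 166 = 210

5a146aa074d2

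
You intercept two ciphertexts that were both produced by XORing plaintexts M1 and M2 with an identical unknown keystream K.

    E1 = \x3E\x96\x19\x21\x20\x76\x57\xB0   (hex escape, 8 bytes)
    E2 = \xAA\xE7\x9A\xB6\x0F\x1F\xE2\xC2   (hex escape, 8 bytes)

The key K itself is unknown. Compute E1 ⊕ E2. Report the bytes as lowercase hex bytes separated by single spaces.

E1 ⊕ E2 = (M1 ⊕ K) ⊕ (M2 ⊕ K) = M1 ⊕ M2 — the shared key cancels under XOR.
byte 0: 3e ⊕ aa = 94
byte 1: 96 ⊕ e7 = 71
byte 2: 19 ⊕ 9a = 83
byte 3: 21 ⊕ b6 = 97
byte 4: 20 ⊕ 0f = 2f
byte 5: 76 ⊕ 1f = 69
byte 6: 57 ⊕ e2 = b5
byte 7: b0 ⊕ c2 = 72

94 71 83 97 2f 69 b5 72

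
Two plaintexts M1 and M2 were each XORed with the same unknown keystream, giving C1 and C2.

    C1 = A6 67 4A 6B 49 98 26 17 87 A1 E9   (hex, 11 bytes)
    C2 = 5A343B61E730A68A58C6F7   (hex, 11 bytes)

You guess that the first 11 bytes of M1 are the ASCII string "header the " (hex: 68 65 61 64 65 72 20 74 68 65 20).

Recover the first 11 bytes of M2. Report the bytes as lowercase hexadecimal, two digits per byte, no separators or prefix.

9436106ecbdaa0e9b7023e

First, C1 ⊕ C2 = (M1 ⊕ K) ⊕ (M2 ⊕ K) = M1 ⊕ M2, so the key drops out. Then M2 = (M1 ⊕ M2) ⊕ M1 over the first 11 bytes.
byte 0: (a6 ⊕ 5a) ⊕ 68 = fc ⊕ 68 = 94
byte 1: (67 ⊕ 34) ⊕ 65 = 53 ⊕ 65 = 36
byte 2: (4a ⊕ 3b) ⊕ 61 = 71 ⊕ 61 = 10
byte 3: (6b ⊕ 61) ⊕ 64 = 0a ⊕ 64 = 6e
byte 4: (49 ⊕ e7) ⊕ 65 = ae ⊕ 65 = cb
byte 5: (98 ⊕ 30) ⊕ 72 = a8 ⊕ 72 = da
byte 6: (26 ⊕ a6) ⊕ 20 = 80 ⊕ 20 = a0
byte 7: (17 ⊕ 8a) ⊕ 74 = 9d ⊕ 74 = e9
byte 8: (87 ⊕ 58) ⊕ 68 = df ⊕ 68 = b7
byte 9: (a1 ⊕ c6) ⊕ 65 = 67 ⊕ 65 = 02
byte 10: (e9 ⊕ f7) ⊕ 20 = 1e ⊕ 20 = 3e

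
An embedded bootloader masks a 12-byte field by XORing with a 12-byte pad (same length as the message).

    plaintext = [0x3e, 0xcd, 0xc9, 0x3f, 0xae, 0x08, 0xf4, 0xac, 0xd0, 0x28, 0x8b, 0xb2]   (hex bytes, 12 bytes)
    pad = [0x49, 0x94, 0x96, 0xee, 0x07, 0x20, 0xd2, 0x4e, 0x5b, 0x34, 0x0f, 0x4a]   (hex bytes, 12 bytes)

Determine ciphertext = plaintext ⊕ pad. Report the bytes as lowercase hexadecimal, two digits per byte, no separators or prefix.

3e ^ 49 = 77
cd ^ 94 = 59
c9 ^ 96 = 5f
3f ^ ee = d1
ae ^ 07 = a9
08 ^ 20 = 28
f4 ^ d2 = 26
ac ^ 4e = e2
d0 ^ 5b = 8b
28 ^ 34 = 1c
8b ^ 0f = 84
b2 ^ 4a = f8

77595fd1a92826e28b1c84f8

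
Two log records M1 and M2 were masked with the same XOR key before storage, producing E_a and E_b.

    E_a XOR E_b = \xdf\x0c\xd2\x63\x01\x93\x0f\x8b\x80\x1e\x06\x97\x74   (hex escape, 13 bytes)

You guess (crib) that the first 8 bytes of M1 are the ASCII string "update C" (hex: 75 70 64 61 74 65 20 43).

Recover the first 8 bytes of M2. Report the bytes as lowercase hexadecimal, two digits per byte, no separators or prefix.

Since E_a ⊕ E_b = M1 ⊕ M2, XORing with the guessed M1 bytes yields the corresponding M2 bytes: M2 = (E_a ⊕ E_b) ⊕ M1.
df xor 75 = aa
0c xor 70 = 7c
d2 xor 64 = b6
63 xor 61 = 02
01 xor 74 = 75
93 xor 65 = f6
0f xor 20 = 2f
8b xor 43 = c8

aa7cb60275f62fc8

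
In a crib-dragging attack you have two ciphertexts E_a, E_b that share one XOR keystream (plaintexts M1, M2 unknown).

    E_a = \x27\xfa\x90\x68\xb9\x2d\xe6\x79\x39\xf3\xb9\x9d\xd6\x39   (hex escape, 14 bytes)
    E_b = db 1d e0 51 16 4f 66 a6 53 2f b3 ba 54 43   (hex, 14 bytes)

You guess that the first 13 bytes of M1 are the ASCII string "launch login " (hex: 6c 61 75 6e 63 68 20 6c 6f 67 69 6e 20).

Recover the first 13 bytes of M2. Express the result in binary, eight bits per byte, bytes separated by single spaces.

First, E_a ⊕ E_b = (M1 ⊕ K) ⊕ (M2 ⊕ K) = M1 ⊕ M2, so the key drops out. Then M2 = (M1 ⊕ M2) ⊕ M1 over the first 13 bytes.
byte 0: (27 ^ db) ^ 6c = fc ^ 6c = 90
byte 1: (fa ^ 1d) ^ 61 = e7 ^ 61 = 86
byte 2: (90 ^ e0) ^ 75 = 70 ^ 75 = 05
byte 3: (68 ^ 51) ^ 6e = 39 ^ 6e = 57
byte 4: (b9 ^ 16) ^ 63 = af ^ 63 = cc
byte 5: (2d ^ 4f) ^ 68 = 62 ^ 68 = 0a
byte 6: (e6 ^ 66) ^ 20 = 80 ^ 20 = a0
byte 7: (79 ^ a6) ^ 6c = df ^ 6c = b3
byte 8: (39 ^ 53) ^ 6f = 6a ^ 6f = 05
byte 9: (f3 ^ 2f) ^ 67 = dc ^ 67 = bb
byte 10: (b9 ^ b3) ^ 69 = 0a ^ 69 = 63
byte 11: (9d ^ ba) ^ 6e = 27 ^ 6e = 49
byte 12: (d6 ^ 54) ^ 20 = 82 ^ 20 = a2

10010000 10000110 00000101 01010111 11001100 00001010 10100000 10110011 00000101 10111011 01100011 01001001 10100010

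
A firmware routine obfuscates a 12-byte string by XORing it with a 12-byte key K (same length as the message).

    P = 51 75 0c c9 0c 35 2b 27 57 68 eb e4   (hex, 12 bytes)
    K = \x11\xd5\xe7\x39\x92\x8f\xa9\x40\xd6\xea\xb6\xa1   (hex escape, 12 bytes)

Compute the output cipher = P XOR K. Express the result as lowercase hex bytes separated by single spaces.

40 a0 eb f0 9e ba 82 67 81 82 5d 45

byte 0: 51 ⊕ 11 = 40
byte 1: 75 ⊕ d5 = a0
byte 2: 0c ⊕ e7 = eb
byte 3: c9 ⊕ 39 = f0
byte 4: 0c ⊕ 92 = 9e
byte 5: 35 ⊕ 8f = ba
byte 6: 2b ⊕ a9 = 82
byte 7: 27 ⊕ 40 = 67
byte 8: 57 ⊕ d6 = 81
byte 9: 68 ⊕ ea = 82
byte 10: eb ⊕ b6 = 5d
byte 11: e4 ⊕ a1 = 45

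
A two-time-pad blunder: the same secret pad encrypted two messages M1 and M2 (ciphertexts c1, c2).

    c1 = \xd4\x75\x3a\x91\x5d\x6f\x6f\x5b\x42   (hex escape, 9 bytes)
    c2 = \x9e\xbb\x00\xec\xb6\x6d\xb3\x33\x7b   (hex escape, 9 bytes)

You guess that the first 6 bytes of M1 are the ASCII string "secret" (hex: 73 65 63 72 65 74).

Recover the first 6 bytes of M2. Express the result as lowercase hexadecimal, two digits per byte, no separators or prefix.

39ab590f8e76

First, c1 ⊕ c2 = (M1 ⊕ K) ⊕ (M2 ⊕ K) = M1 ⊕ M2, so the key drops out. Then M2 = (M1 ⊕ M2) ⊕ M1 over the first 6 bytes.
byte 0: (d4 ^ 9e) ^ 73 = 4a ^ 73 = 39
byte 1: (75 ^ bb) ^ 65 = ce ^ 65 = ab
byte 2: (3a ^ 00) ^ 63 = 3a ^ 63 = 59
byte 3: (91 ^ ec) ^ 72 = 7d ^ 72 = 0f
byte 4: (5d ^ b6) ^ 65 = eb ^ 65 = 8e
byte 5: (6f ^ 6d) ^ 74 = 02 ^ 74 = 76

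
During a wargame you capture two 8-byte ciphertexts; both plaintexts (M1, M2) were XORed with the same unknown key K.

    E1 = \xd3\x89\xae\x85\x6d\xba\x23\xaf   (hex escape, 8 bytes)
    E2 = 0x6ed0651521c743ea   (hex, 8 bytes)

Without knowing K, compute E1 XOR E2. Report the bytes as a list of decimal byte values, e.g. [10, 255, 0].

E1 ⊕ E2 = (M1 ⊕ K) ⊕ (M2 ⊕ K) = M1 ⊕ M2 — the shared key cancels under XOR.
d3 xor 6e = bd
89 xor d0 = 59
ae xor 65 = cb
85 xor 15 = 90
6d xor 21 = 4c
ba xor c7 = 7d
23 xor 43 = 60
af xor ea = 45

[189, 89, 203, 144, 76, 125, 96, 69]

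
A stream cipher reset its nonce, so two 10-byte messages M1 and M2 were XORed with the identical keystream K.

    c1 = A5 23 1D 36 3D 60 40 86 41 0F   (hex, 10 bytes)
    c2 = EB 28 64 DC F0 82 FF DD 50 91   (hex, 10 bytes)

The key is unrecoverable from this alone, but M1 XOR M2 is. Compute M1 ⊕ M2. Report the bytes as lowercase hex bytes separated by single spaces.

c1 ⊕ c2 = (M1 ⊕ K) ⊕ (M2 ⊕ K) = M1 ⊕ M2 — the shared key cancels under XOR.
165 ^ 235 =  78
 35 ^  40 =  11
 29 ^ 100 = 121
 54 ^ 220 = 234
 61 ^ 240 = 205
 96 ^ 130 = 226
 64 ^ 255 = 191
134 ^ 221 =  91
 65 ^  80 =  17
 15 ^ 145 = 158

4e 0b 79 ea cd e2 bf 5b 11 9e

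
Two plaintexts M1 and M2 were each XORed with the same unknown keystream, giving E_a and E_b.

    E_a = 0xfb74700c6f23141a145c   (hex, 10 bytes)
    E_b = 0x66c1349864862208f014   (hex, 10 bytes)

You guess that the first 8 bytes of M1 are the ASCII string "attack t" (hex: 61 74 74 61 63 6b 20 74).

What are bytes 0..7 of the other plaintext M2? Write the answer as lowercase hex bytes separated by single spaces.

First, E_a ⊕ E_b = (M1 ⊕ K) ⊕ (M2 ⊕ K) = M1 ⊕ M2, so the key drops out. Then M2 = (M1 ⊕ M2) ⊕ M1 over the first 8 bytes.
byte 0: (fb ^ 66) ^ 61 = 9d ^ 61 = fc
byte 1: (74 ^ c1) ^ 74 = b5 ^ 74 = c1
byte 2: (70 ^ 34) ^ 74 = 44 ^ 74 = 30
byte 3: (0c ^ 98) ^ 61 = 94 ^ 61 = f5
byte 4: (6f ^ 64) ^ 63 = 0b ^ 63 = 68
byte 5: (23 ^ 86) ^ 6b = a5 ^ 6b = ce
byte 6: (14 ^ 22) ^ 20 = 36 ^ 20 = 16
byte 7: (1a ^ 08) ^ 74 = 12 ^ 74 = 66

fc c1 30 f5 68 ce 16 66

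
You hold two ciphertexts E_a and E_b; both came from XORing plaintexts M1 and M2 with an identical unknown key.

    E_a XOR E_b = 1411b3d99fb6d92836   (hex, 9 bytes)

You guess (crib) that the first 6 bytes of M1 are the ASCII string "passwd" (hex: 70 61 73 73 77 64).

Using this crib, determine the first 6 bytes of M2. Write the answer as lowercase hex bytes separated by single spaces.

64 70 c0 aa e8 d2

Since E_a ⊕ E_b = M1 ⊕ M2, XORing with the guessed M1 bytes yields the corresponding M2 bytes: M2 = (E_a ⊕ E_b) ⊕ M1.
byte 0: 14 xor 70 = 64
byte 1: 11 xor 61 = 70
byte 2: b3 xor 73 = c0
byte 3: d9 xor 73 = aa
byte 4: 9f xor 77 = e8
byte 5: b6 xor 64 = d2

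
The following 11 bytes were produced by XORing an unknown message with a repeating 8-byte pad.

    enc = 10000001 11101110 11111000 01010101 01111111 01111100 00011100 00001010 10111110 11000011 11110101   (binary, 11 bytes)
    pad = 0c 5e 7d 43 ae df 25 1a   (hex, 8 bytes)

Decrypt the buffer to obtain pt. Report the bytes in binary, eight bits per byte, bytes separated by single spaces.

10001101 10110000 10000101 00010110 11010001 10100011 00111001 00010000 10110010 10011101 10001000

The 8-byte key repeats, so the effective keystream is 0c 5e 7d 43 ae df 25 1a 0c 5e 7d.
byte 0: 10000001 ⊕ 00001100 = 10001101
byte 1: 11101110 ⊕ 01011110 = 10110000
byte 2: 11111000 ⊕ 01111101 = 10000101
byte 3: 01010101 ⊕ 01000011 = 00010110
byte 4: 01111111 ⊕ 10101110 = 11010001
byte 5: 01111100 ⊕ 11011111 = 10100011
byte 6: 00011100 ⊕ 00100101 = 00111001
byte 7: 00001010 ⊕ 00011010 = 00010000
byte 8: 10111110 ⊕ 00001100 = 10110010
byte 9: 11000011 ⊕ 01011110 = 10011101
byte 10: 11110101 ⊕ 01111101 = 10001000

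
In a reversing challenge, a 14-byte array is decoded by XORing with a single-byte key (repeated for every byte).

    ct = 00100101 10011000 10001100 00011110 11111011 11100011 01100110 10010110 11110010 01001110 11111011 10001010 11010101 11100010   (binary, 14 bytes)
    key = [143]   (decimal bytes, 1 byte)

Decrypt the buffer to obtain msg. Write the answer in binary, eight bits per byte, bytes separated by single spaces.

10101010 00010111 00000011 10010001 01110100 01101100 11101001 00011001 01111101 11000001 01110100 00000101 01011010 01101101

The 1-byte key repeats, so the effective keystream is 8f 8f 8f 8f 8f 8f 8f 8f 8f 8f 8f 8f 8f 8f.
byte 0:  37 xor 143 = 170
byte 1: 152 xor 143 =  23
byte 2: 140 xor 143 =   3
byte 3:  30 xor 143 = 145
byte 4: 251 xor 143 = 116
byte 5: 227 xor 143 = 108
byte 6: 102 xor 143 = 233
byte 7: 150 xor 143 =  25
byte 8: 242 xor 143 = 125
byte 9:  78 xor 143 = 193
byte 10: 251 xor 143 = 116
byte 11: 138 xor 143 =   5
byte 12: 213 xor 143 =  90
byte 13: 226 xor 143 = 109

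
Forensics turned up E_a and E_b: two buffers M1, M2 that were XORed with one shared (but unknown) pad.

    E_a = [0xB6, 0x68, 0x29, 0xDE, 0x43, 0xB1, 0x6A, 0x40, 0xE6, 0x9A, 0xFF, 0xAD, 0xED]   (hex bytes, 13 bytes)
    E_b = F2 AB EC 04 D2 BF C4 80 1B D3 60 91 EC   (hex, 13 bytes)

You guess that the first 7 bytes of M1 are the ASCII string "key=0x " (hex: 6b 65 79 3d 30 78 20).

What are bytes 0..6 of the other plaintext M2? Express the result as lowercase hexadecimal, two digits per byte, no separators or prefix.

First, E_a ⊕ E_b = (M1 ⊕ K) ⊕ (M2 ⊕ K) = M1 ⊕ M2, so the key drops out. Then M2 = (M1 ⊕ M2) ⊕ M1 over the first 7 bytes.
byte 0: (b6 ^ f2) ^ 6b = 44 ^ 6b = 2f
byte 1: (68 ^ ab) ^ 65 = c3 ^ 65 = a6
byte 2: (29 ^ ec) ^ 79 = c5 ^ 79 = bc
byte 3: (de ^ 04) ^ 3d = da ^ 3d = e7
byte 4: (43 ^ d2) ^ 30 = 91 ^ 30 = a1
byte 5: (b1 ^ bf) ^ 78 = 0e ^ 78 = 76
byte 6: (6a ^ c4) ^ 20 = ae ^ 20 = 8e

2fa6bce7a1768e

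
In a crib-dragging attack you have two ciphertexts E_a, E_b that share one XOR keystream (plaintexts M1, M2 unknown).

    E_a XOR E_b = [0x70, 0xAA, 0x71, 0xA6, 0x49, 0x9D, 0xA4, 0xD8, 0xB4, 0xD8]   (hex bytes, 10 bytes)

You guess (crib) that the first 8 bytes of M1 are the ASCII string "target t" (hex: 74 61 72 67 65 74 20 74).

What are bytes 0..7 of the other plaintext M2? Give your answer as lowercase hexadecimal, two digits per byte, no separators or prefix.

Since E_a ⊕ E_b = M1 ⊕ M2, XORing with the guessed M1 bytes yields the corresponding M2 bytes: M2 = (E_a ⊕ E_b) ⊕ M1.
112 ^ 116 =   4
170 ^  97 = 203
113 ^ 114 =   3
166 ^ 103 = 193
 73 ^ 101 =  44
157 ^ 116 = 233
164 ^  32 = 132
216 ^ 116 = 172

04cb03c12ce984ac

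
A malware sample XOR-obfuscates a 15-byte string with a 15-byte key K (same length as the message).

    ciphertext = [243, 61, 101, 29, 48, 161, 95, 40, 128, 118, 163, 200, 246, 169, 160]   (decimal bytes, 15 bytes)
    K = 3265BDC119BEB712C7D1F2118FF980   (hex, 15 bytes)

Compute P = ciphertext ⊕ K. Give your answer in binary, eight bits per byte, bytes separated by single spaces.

11000001 01011000 11011000 11011100 00101001 00011111 11101000 00111010 01000111 10100111 01010001 11011001 01111001 01010000 00100000

XOR is its own inverse, so applying the key byte-wise gives the result directly.
243 ⊕  50 = 193
 61 ⊕ 101 =  88
101 ⊕ 189 = 216
 29 ⊕ 193 = 220
 48 ⊕  25 =  41
161 ⊕ 190 =  31
 95 ⊕ 183 = 232
 40 ⊕  18 =  58
128 ⊕ 199 =  71
118 ⊕ 209 = 167
163 ⊕ 242 =  81
200 ⊕  17 = 217
246 ⊕ 143 = 121
169 ⊕ 249 =  80
160 ⊕ 128 =  32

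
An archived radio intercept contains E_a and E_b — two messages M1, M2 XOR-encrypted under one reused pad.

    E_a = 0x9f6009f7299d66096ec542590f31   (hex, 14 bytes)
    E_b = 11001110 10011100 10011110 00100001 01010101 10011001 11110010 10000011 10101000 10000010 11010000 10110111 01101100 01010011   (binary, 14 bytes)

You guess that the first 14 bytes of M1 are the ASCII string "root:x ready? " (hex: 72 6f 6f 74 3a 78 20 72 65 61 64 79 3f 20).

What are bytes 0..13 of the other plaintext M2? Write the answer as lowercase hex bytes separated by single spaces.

First, E_a ⊕ E_b = (M1 ⊕ K) ⊕ (M2 ⊕ K) = M1 ⊕ M2, so the key drops out. Then M2 = (M1 ⊕ M2) ⊕ M1 over the first 14 bytes.
byte 0: (9f ^ ce) ^ 72 = 51 ^ 72 = 23
byte 1: (60 ^ 9c) ^ 6f = fc ^ 6f = 93
byte 2: (09 ^ 9e) ^ 6f = 97 ^ 6f = f8
byte 3: (f7 ^ 21) ^ 74 = d6 ^ 74 = a2
byte 4: (29 ^ 55) ^ 3a = 7c ^ 3a = 46
byte 5: (9d ^ 99) ^ 78 = 04 ^ 78 = 7c
byte 6: (66 ^ f2) ^ 20 = 94 ^ 20 = b4
byte 7: (09 ^ 83) ^ 72 = 8a ^ 72 = f8
byte 8: (6e ^ a8) ^ 65 = c6 ^ 65 = a3
byte 9: (c5 ^ 82) ^ 61 = 47 ^ 61 = 26
byte 10: (42 ^ d0) ^ 64 = 92 ^ 64 = f6
byte 11: (59 ^ b7) ^ 79 = ee ^ 79 = 97
byte 12: (0f ^ 6c) ^ 3f = 63 ^ 3f = 5c
byte 13: (31 ^ 53) ^ 20 = 62 ^ 20 = 42

23 93 f8 a2 46 7c b4 f8 a3 26 f6 97 5c 42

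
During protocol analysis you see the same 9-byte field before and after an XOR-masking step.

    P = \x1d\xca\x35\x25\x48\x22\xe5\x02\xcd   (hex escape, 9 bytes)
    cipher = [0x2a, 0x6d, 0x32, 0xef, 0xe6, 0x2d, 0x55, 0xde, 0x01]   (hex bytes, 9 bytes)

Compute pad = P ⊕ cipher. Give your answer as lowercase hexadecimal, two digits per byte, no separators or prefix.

37a707caae0fb0dccc

Since cipher = P ⊕ pad, XORing both sides with P gives pad = P ⊕ cipher.
byte 0: 1d ^ 2a = 37
byte 1: ca ^ 6d = a7
byte 2: 35 ^ 32 = 07
byte 3: 25 ^ ef = ca
byte 4: 48 ^ e6 = ae
byte 5: 22 ^ 2d = 0f
byte 6: e5 ^ 55 = b0
byte 7: 02 ^ de = dc
byte 8: cd ^ 01 = cc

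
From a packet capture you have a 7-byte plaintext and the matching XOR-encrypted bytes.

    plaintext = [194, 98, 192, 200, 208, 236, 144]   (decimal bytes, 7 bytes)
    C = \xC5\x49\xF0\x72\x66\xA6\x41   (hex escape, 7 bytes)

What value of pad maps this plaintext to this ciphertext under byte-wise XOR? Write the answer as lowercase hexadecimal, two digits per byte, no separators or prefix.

072b30bab64ad1

Since C = plaintext ⊕ pad, XORing both sides with plaintext gives pad = plaintext ⊕ C.
194 ⊕ 197 =   7
 98 ⊕  73 =  43
192 ⊕ 240 =  48
200 ⊕ 114 = 186
208 ⊕ 102 = 182
236 ⊕ 166 =  74
144 ⊕  65 = 209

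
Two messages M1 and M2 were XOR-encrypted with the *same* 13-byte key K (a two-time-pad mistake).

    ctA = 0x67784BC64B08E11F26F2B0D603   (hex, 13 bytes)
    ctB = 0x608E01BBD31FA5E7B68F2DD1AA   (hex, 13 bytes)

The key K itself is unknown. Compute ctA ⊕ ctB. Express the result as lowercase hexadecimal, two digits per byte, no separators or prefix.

ctA ⊕ ctB = (M1 ⊕ K) ⊕ (M2 ⊕ K) = M1 ⊕ M2 — the shared key cancels under XOR.
67 ⊕ 60 = 07
78 ⊕ 8e = f6
4b ⊕ 01 = 4a
c6 ⊕ bb = 7d
4b ⊕ d3 = 98
08 ⊕ 1f = 17
e1 ⊕ a5 = 44
1f ⊕ e7 = f8
26 ⊕ b6 = 90
f2 ⊕ 8f = 7d
b0 ⊕ 2d = 9d
d6 ⊕ d1 = 07
03 ⊕ aa = a9

07f64a7d981744f8907d9d07a9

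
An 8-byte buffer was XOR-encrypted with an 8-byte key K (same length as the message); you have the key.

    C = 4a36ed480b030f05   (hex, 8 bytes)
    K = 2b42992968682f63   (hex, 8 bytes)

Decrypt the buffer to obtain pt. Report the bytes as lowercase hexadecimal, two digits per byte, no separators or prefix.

XOR is its own inverse, so applying the key byte-wise gives the result directly.
byte 0: 4a xor 2b = 61
byte 1: 36 xor 42 = 74
byte 2: ed xor 99 = 74
byte 3: 48 xor 29 = 61
byte 4: 0b xor 68 = 63
byte 5: 03 xor 68 = 6b
byte 6: 0f xor 2f = 20
byte 7: 05 xor 63 = 66

61747461636b2066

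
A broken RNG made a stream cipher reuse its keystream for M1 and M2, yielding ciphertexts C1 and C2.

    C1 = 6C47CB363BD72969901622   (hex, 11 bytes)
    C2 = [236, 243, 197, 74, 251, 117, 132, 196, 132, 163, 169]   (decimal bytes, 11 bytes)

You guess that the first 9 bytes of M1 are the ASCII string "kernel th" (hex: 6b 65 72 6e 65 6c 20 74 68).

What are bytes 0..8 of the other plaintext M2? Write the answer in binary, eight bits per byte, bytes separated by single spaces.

11101011 11010001 01111100 00010010 10100101 11001110 10001101 11011001 01111100

First, C1 ⊕ C2 = (M1 ⊕ K) ⊕ (M2 ⊕ K) = M1 ⊕ M2, so the key drops out. Then M2 = (M1 ⊕ M2) ⊕ M1 over the first 9 bytes.
byte 0: (6c ⊕ ec) ⊕ 6b = 80 ⊕ 6b = eb
byte 1: (47 ⊕ f3) ⊕ 65 = b4 ⊕ 65 = d1
byte 2: (cb ⊕ c5) ⊕ 72 = 0e ⊕ 72 = 7c
byte 3: (36 ⊕ 4a) ⊕ 6e = 7c ⊕ 6e = 12
byte 4: (3b ⊕ fb) ⊕ 65 = c0 ⊕ 65 = a5
byte 5: (d7 ⊕ 75) ⊕ 6c = a2 ⊕ 6c = ce
byte 6: (29 ⊕ 84) ⊕ 20 = ad ⊕ 20 = 8d
byte 7: (69 ⊕ c4) ⊕ 74 = ad ⊕ 74 = d9
byte 8: (90 ⊕ 84) ⊕ 68 = 14 ⊕ 68 = 7c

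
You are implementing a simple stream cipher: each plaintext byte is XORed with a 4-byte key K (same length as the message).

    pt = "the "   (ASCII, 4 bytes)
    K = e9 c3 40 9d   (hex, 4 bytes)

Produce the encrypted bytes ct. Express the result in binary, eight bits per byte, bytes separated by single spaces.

10011101 10101011 00100101 10111101

byte 0: 01110100 ^ 11101001 = 10011101
byte 1: 01101000 ^ 11000011 = 10101011
byte 2: 01100101 ^ 01000000 = 00100101
byte 3: 00100000 ^ 10011101 = 10111101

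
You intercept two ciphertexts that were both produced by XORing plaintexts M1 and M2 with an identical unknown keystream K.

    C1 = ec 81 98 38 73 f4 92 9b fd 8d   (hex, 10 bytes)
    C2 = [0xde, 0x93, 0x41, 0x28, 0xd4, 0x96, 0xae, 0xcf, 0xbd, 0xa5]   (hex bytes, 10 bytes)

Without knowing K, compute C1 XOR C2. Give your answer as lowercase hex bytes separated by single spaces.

C1 ⊕ C2 = (M1 ⊕ K) ⊕ (M2 ⊕ K) = M1 ⊕ M2 — the shared key cancels under XOR.
11101100 ⊕ 11011110 = 00110010
10000001 ⊕ 10010011 = 00010010
10011000 ⊕ 01000001 = 11011001
00111000 ⊕ 00101000 = 00010000
01110011 ⊕ 11010100 = 10100111
11110100 ⊕ 10010110 = 01100010
10010010 ⊕ 10101110 = 00111100
10011011 ⊕ 11001111 = 01010100
11111101 ⊕ 10111101 = 01000000
10001101 ⊕ 10100101 = 00101000

32 12 d9 10 a7 62 3c 54 40 28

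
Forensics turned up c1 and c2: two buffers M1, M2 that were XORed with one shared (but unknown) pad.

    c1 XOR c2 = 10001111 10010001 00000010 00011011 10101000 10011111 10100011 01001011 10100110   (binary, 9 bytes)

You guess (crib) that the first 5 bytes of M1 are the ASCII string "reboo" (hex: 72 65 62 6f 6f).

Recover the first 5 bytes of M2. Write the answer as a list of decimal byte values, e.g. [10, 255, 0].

Since c1 ⊕ c2 = M1 ⊕ M2, XORing with the guessed M1 bytes yields the corresponding M2 bytes: M2 = (c1 ⊕ c2) ⊕ M1.
8f XOR 72 = fd
91 XOR 65 = f4
02 XOR 62 = 60
1b XOR 6f = 74
a8 XOR 6f = c7

[253, 244, 96, 116, 199]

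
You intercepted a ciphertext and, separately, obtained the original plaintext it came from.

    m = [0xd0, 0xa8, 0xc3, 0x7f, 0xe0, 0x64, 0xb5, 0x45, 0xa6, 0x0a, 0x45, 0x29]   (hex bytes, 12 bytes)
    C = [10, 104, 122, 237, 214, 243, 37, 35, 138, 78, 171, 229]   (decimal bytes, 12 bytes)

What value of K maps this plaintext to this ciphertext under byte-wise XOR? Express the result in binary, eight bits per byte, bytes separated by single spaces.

Since C = m ⊕ K, XORing both sides with m gives K = m ⊕ C.
byte 0: d0 ^ 0a = da
byte 1: a8 ^ 68 = c0
byte 2: c3 ^ 7a = b9
byte 3: 7f ^ ed = 92
byte 4: e0 ^ d6 = 36
byte 5: 64 ^ f3 = 97
byte 6: b5 ^ 25 = 90
byte 7: 45 ^ 23 = 66
byte 8: a6 ^ 8a = 2c
byte 9: 0a ^ 4e = 44
byte 10: 45 ^ ab = ee
byte 11: 29 ^ e5 = cc

11011010 11000000 10111001 10010010 00110110 10010111 10010000 01100110 00101100 01000100 11101110 11001100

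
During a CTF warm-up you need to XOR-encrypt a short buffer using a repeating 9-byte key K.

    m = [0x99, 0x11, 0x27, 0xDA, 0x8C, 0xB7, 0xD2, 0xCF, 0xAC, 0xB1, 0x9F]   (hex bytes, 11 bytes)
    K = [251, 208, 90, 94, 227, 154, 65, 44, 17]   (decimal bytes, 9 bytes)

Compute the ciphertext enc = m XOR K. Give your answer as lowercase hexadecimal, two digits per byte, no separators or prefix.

The 9-byte key repeats, so the effective keystream is fb d0 5a 5e e3 9a 41 2c 11 fb d0.
byte 0: 10011001 ^ 11111011 = 01100010
byte 1: 00010001 ^ 11010000 = 11000001
byte 2: 00100111 ^ 01011010 = 01111101
byte 3: 11011010 ^ 01011110 = 10000100
byte 4: 10001100 ^ 11100011 = 01101111
byte 5: 10110111 ^ 10011010 = 00101101
byte 6: 11010010 ^ 01000001 = 10010011
byte 7: 11001111 ^ 00101100 = 11100011
byte 8: 10101100 ^ 00010001 = 10111101
byte 9: 10110001 ^ 11111011 = 01001010
byte 10: 10011111 ^ 11010000 = 01001111

62c17d846f2d93e3bd4a4f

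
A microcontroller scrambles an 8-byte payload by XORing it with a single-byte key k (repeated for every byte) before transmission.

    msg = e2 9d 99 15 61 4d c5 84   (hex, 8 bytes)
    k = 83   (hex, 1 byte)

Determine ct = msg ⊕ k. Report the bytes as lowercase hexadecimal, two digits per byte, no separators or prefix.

611e1a96e2ce4607

The 1-byte key repeats, so the effective keystream is 83 83 83 83 83 83 83 83.
byte 0: e2 ^ 83 = 61
byte 1: 9d ^ 83 = 1e
byte 2: 99 ^ 83 = 1a
byte 3: 15 ^ 83 = 96
byte 4: 61 ^ 83 = e2
byte 5: 4d ^ 83 = ce
byte 6: c5 ^ 83 = 46
byte 7: 84 ^ 83 = 07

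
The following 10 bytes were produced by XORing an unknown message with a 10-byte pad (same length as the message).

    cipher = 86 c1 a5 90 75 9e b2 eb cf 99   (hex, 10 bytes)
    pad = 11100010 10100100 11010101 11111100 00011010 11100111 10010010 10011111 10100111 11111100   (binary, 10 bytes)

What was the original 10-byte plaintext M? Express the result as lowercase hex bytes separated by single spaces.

XOR is its own inverse, so applying the key byte-wise gives the result directly.
10000110 xor 11100010 = 01100100
11000001 xor 10100100 = 01100101
10100101 xor 11010101 = 01110000
10010000 xor 11111100 = 01101100
01110101 xor 00011010 = 01101111
10011110 xor 11100111 = 01111001
10110010 xor 10010010 = 00100000
11101011 xor 10011111 = 01110100
11001111 xor 10100111 = 01101000
10011001 xor 11111100 = 01100101

64 65 70 6c 6f 79 20 74 68 65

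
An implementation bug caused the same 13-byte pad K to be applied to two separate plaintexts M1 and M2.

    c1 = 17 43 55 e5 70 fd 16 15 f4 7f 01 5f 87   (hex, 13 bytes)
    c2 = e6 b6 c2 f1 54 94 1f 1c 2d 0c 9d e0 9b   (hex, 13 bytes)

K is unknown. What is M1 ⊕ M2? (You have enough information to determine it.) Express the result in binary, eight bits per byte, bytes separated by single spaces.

c1 ⊕ c2 = (M1 ⊕ K) ⊕ (M2 ⊕ K) = M1 ⊕ M2 — the shared key cancels under XOR.
17 xor e6 = f1
43 xor b6 = f5
55 xor c2 = 97
e5 xor f1 = 14
70 xor 54 = 24
fd xor 94 = 69
16 xor 1f = 09
15 xor 1c = 09
f4 xor 2d = d9
7f xor 0c = 73
01 xor 9d = 9c
5f xor e0 = bf
87 xor 9b = 1c

11110001 11110101 10010111 00010100 00100100 01101001 00001001 00001001 11011001 01110011 10011100 10111111 00011100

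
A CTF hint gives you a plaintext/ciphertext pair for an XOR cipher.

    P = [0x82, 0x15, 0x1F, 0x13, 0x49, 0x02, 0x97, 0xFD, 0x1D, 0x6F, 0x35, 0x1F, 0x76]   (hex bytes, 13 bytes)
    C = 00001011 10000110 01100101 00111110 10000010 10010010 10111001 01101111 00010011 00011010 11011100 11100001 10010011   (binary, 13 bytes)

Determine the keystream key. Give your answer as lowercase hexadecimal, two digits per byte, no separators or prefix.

Since C = P ⊕ key, XORing both sides with P gives key = P ⊕ C.
byte 0: 82 XOR 0b = 89
byte 1: 15 XOR 86 = 93
byte 2: 1f XOR 65 = 7a
byte 3: 13 XOR 3e = 2d
byte 4: 49 XOR 82 = cb
byte 5: 02 XOR 92 = 90
byte 6: 97 XOR b9 = 2e
byte 7: fd XOR 6f = 92
byte 8: 1d XOR 13 = 0e
byte 9: 6f XOR 1a = 75
byte 10: 35 XOR dc = e9
byte 11: 1f XOR e1 = fe
byte 12: 76 XOR 93 = e5

89937a2dcb902e920e75e9fee5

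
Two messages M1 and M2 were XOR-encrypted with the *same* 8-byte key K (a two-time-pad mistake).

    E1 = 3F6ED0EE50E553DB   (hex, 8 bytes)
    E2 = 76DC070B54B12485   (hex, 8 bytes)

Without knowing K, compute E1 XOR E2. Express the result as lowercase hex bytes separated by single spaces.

E1 ⊕ E2 = (M1 ⊕ K) ⊕ (M2 ⊕ K) = M1 ⊕ M2 — the shared key cancels under XOR.
3f XOR 76 = 49
6e XOR dc = b2
d0 XOR 07 = d7
ee XOR 0b = e5
50 XOR 54 = 04
e5 XOR b1 = 54
53 XOR 24 = 77
db XOR 85 = 5e

49 b2 d7 e5 04 54 77 5e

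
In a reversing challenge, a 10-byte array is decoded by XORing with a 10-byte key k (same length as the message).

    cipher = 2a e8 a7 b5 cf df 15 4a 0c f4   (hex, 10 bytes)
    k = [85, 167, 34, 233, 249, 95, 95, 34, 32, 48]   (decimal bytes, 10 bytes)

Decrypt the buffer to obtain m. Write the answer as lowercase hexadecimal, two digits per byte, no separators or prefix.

2a XOR 55 = 7f
e8 XOR a7 = 4f
a7 XOR 22 = 85
b5 XOR e9 = 5c
cf XOR f9 = 36
df XOR 5f = 80
15 XOR 5f = 4a
4a XOR 22 = 68
0c XOR 20 = 2c
f4 XOR 30 = c4

7f4f855c36804a682cc4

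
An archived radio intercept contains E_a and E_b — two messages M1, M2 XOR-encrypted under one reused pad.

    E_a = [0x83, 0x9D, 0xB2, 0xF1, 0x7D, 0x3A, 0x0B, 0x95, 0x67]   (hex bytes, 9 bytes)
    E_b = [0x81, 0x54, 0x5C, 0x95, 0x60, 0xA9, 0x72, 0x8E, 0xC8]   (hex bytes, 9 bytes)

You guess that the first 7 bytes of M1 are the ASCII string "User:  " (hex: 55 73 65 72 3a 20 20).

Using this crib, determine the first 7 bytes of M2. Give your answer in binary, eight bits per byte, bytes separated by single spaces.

01010111 10111010 10001011 00010110 00100111 10110011 01011001

First, E_a ⊕ E_b = (M1 ⊕ K) ⊕ (M2 ⊕ K) = M1 ⊕ M2, so the key drops out. Then M2 = (M1 ⊕ M2) ⊕ M1 over the first 7 bytes.
byte 0: (83 ^ 81) ^ 55 = 02 ^ 55 = 57
byte 1: (9d ^ 54) ^ 73 = c9 ^ 73 = ba
byte 2: (b2 ^ 5c) ^ 65 = ee ^ 65 = 8b
byte 3: (f1 ^ 95) ^ 72 = 64 ^ 72 = 16
byte 4: (7d ^ 60) ^ 3a = 1d ^ 3a = 27
byte 5: (3a ^ a9) ^ 20 = 93 ^ 20 = b3
byte 6: (0b ^ 72) ^ 20 = 79 ^ 20 = 59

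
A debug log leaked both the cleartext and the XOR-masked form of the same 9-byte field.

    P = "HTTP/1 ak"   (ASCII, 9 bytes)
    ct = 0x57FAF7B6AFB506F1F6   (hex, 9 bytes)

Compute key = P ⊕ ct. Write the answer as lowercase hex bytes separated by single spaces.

Since ct = P ⊕ key, XORing both sides with P gives key = P ⊕ ct.
 72 XOR  87 =  31
 84 XOR 250 = 174
 84 XOR 247 = 163
 80 XOR 182 = 230
 47 XOR 175 = 128
 49 XOR 181 = 132
 32 XOR   6 =  38
 97 XOR 241 = 144
107 XOR 246 = 157

1f ae a3 e6 80 84 26 90 9d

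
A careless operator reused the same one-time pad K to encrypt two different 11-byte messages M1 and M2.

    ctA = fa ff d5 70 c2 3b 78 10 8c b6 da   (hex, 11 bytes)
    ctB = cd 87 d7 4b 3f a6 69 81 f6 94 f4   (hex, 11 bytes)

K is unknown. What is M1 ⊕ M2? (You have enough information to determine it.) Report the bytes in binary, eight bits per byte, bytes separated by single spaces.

ctA ⊕ ctB = (M1 ⊕ K) ⊕ (M2 ⊕ K) = M1 ⊕ M2 — the shared key cancels under XOR.
250 xor 205 =  55
255 xor 135 = 120
213 xor 215 =   2
112 xor  75 =  59
194 xor  63 = 253
 59 xor 166 = 157
120 xor 105 =  17
 16 xor 129 = 145
140 xor 246 = 122
182 xor 148 =  34
218 xor 244 =  46

00110111 01111000 00000010 00111011 11111101 10011101 00010001 10010001 01111010 00100010 00101110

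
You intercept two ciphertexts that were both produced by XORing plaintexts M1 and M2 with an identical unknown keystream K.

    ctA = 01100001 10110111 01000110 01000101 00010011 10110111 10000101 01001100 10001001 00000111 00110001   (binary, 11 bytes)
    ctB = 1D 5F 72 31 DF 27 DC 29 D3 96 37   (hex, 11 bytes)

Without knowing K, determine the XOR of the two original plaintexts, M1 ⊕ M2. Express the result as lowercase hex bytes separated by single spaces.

ctA ⊕ ctB = (M1 ⊕ K) ⊕ (M2 ⊕ K) = M1 ⊕ M2 — the shared key cancels under XOR.
01100001 xor 00011101 = 01111100
10110111 xor 01011111 = 11101000
01000110 xor 01110010 = 00110100
01000101 xor 00110001 = 01110100
00010011 xor 11011111 = 11001100
10110111 xor 00100111 = 10010000
10000101 xor 11011100 = 01011001
01001100 xor 00101001 = 01100101
10001001 xor 11010011 = 01011010
00000111 xor 10010110 = 10010001
00110001 xor 00110111 = 00000110

7c e8 34 74 cc 90 59 65 5a 91 06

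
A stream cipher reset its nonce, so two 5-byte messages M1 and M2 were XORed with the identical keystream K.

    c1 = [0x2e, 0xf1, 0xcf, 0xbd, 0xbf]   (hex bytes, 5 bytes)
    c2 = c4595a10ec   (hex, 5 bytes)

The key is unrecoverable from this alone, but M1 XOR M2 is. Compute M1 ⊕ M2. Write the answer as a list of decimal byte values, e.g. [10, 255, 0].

c1 ⊕ c2 = (M1 ⊕ K) ⊕ (M2 ⊕ K) = M1 ⊕ M2 — the shared key cancels under XOR.
 46 ⊕ 196 = 234
241 ⊕  89 = 168
207 ⊕  90 = 149
189 ⊕  16 = 173
191 ⊕ 236 =  83

[234, 168, 149, 173, 83]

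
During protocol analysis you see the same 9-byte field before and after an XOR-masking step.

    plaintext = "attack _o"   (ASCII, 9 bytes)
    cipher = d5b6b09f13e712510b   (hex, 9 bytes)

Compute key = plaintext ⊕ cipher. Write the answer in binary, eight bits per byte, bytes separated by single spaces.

Since cipher = plaintext ⊕ key, XORing both sides with plaintext gives key = plaintext ⊕ cipher.
61 xor d5 = b4
74 xor b6 = c2
74 xor b0 = c4
61 xor 9f = fe
63 xor 13 = 70
6b xor e7 = 8c
20 xor 12 = 32
5f xor 51 = 0e
6f xor 0b = 64

10110100 11000010 11000100 11111110 01110000 10001100 00110010 00001110 01100100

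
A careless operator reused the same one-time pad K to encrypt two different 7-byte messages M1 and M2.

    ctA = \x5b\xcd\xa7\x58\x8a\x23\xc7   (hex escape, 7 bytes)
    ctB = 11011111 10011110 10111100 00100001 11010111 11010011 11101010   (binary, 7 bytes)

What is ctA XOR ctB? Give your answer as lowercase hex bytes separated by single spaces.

84 53 1b 79 5d f0 2d

ctA ⊕ ctB = (M1 ⊕ K) ⊕ (M2 ⊕ K) = M1 ⊕ M2 — the shared key cancels under XOR.
byte 0:  91 ^ 223 = 132
byte 1: 205 ^ 158 =  83
byte 2: 167 ^ 188 =  27
byte 3:  88 ^  33 = 121
byte 4: 138 ^ 215 =  93
byte 5:  35 ^ 211 = 240
byte 6: 199 ^ 234 =  45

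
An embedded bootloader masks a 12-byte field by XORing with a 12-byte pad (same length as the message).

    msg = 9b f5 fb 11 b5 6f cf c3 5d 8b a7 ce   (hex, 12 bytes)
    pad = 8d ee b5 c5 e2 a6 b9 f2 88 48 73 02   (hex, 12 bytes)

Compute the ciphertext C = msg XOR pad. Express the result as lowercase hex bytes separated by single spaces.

16 1b 4e d4 57 c9 76 31 d5 c3 d4 cc

XOR is its own inverse, so applying the key byte-wise gives the result directly.
9b XOR 8d = 16
f5 XOR ee = 1b
fb XOR b5 = 4e
11 XOR c5 = d4
b5 XOR e2 = 57
6f XOR a6 = c9
cf XOR b9 = 76
c3 XOR f2 = 31
5d XOR 88 = d5
8b XOR 48 = c3
a7 XOR 73 = d4
ce XOR 02 = cc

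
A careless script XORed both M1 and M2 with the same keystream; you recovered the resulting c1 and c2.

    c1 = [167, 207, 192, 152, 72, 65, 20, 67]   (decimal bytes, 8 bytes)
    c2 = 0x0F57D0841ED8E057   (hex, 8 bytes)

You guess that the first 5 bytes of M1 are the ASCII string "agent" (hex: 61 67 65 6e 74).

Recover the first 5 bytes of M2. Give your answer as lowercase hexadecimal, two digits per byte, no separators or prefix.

c9ff757222

First, c1 ⊕ c2 = (M1 ⊕ K) ⊕ (M2 ⊕ K) = M1 ⊕ M2, so the key drops out. Then M2 = (M1 ⊕ M2) ⊕ M1 over the first 5 bytes.
byte 0: (a7 xor 0f) xor 61 = a8 xor 61 = c9
byte 1: (cf xor 57) xor 67 = 98 xor 67 = ff
byte 2: (c0 xor d0) xor 65 = 10 xor 65 = 75
byte 3: (98 xor 84) xor 6e = 1c xor 6e = 72
byte 4: (48 xor 1e) xor 74 = 56 xor 74 = 22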